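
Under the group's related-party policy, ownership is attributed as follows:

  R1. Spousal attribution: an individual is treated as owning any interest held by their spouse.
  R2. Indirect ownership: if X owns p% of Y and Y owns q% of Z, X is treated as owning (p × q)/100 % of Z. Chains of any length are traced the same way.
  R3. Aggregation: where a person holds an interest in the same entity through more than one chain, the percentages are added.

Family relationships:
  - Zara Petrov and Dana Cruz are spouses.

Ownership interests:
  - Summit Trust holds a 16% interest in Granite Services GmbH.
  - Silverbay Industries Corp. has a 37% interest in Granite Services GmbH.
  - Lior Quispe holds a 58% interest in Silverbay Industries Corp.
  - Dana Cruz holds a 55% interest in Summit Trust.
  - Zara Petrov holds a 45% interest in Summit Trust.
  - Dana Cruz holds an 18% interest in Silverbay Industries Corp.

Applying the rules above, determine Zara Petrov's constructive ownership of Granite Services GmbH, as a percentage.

22.66%

By spousal attribution (R1), Zara Petrov is treated as also owning Dana Cruz's interest in Summit Trust, giving 45% + 55% = 100%.
By spousal attribution (R1), Zara Petrov is treated as owning Dana Cruz's 18% interest in Silverbay Industries Corp.
Chain via Summit Trust (R2): 100% × 16% = 16% of Granite Services GmbH.
Chain via Silverbay Industries Corp. (R2): 18% × 37% = 6.66% of Granite Services GmbH.
Aggregating (R3): 16% + 6.66% = 22.66%.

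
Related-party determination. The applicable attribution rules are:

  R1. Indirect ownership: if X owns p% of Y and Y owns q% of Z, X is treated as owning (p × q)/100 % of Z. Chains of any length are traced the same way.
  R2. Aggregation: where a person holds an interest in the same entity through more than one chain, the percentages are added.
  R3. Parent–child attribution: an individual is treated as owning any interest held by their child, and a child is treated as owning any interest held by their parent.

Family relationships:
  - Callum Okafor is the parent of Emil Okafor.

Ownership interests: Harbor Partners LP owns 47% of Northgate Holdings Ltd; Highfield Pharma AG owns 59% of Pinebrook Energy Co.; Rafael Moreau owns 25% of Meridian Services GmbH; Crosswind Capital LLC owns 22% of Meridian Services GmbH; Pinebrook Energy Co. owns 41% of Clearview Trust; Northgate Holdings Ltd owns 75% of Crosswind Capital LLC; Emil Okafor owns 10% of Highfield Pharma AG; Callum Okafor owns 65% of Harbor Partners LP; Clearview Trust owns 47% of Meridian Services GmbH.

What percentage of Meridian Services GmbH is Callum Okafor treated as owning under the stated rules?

6.17768%

By parent–child attribution (R3), Callum Okafor is treated as owning Emil Okafor's 10% interest in Highfield Pharma AG.
Chain via Harbor Partners LP → Northgate Holdings Ltd → Crosswind Capital LLC (R1): 65% × 47% × 75% × 22% = 5.04075% of Meridian Services GmbH.
Chain via Highfield Pharma AG → Pinebrook Energy Co. → Clearview Trust (R1): 10% × 59% × 41% × 47% = 1.13693% of Meridian Services GmbH.
Aggregating (R2): 5.04075% + 1.13693% = 6.17768%.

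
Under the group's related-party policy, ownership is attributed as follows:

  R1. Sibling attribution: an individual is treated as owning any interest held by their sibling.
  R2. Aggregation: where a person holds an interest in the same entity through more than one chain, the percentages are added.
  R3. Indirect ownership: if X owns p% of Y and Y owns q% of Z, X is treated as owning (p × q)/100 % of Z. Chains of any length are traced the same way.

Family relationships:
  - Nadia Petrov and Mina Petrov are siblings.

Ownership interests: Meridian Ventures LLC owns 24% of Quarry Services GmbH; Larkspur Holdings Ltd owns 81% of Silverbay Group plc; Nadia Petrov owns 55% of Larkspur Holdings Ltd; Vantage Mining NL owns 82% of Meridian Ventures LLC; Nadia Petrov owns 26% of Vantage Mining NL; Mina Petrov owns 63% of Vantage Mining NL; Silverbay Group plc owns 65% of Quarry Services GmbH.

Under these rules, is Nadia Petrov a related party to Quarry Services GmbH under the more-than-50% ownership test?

By sibling attribution (R1), Nadia Petrov is treated as also owning Mina Petrov's interest in Vantage Mining NL, giving 26% + 63% = 89%.
Chain via Larkspur Holdings Ltd → Silverbay Group plc (R3): 55% × 81% × 65% = 28.9575% of Quarry Services GmbH.
Chain via Vantage Mining NL → Meridian Ventures LLC (R3): 89% × 82% × 24% = 17.5152% of Quarry Services GmbH.
Aggregating (R2): 28.9575% + 17.5152% = 46.4727%.
46.4727% does not exceed the 50% threshold, so Nadia is not a related party to Quarry Services GmbH.

No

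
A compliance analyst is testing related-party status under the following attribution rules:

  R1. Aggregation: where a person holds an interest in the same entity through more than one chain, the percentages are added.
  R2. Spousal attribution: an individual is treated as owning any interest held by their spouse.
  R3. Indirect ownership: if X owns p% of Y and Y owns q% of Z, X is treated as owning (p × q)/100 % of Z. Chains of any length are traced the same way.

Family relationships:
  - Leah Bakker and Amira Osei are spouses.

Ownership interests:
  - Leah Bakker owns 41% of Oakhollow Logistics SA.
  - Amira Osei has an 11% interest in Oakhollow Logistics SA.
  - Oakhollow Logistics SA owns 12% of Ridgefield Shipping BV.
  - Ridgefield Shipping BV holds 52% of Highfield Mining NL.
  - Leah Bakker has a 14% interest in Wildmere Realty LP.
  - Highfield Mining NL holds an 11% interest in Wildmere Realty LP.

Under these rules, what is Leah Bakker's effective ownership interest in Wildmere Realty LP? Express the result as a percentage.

By spousal attribution (R2), Leah Bakker is treated as also owning Amira Osei's interest in Oakhollow Logistics SA, giving 41% + 11% = 52%.
Chain via Oakhollow Logistics SA → Ridgefield Shipping BV → Highfield Mining NL (R3): 52% × 12% × 52% × 11% = 0.356928% of Wildmere Realty LP.
Direct interest in Wildmere Realty LP: 14%.
Aggregating (R1): 0.356928% + 14% = 14.356928%.

14.356928%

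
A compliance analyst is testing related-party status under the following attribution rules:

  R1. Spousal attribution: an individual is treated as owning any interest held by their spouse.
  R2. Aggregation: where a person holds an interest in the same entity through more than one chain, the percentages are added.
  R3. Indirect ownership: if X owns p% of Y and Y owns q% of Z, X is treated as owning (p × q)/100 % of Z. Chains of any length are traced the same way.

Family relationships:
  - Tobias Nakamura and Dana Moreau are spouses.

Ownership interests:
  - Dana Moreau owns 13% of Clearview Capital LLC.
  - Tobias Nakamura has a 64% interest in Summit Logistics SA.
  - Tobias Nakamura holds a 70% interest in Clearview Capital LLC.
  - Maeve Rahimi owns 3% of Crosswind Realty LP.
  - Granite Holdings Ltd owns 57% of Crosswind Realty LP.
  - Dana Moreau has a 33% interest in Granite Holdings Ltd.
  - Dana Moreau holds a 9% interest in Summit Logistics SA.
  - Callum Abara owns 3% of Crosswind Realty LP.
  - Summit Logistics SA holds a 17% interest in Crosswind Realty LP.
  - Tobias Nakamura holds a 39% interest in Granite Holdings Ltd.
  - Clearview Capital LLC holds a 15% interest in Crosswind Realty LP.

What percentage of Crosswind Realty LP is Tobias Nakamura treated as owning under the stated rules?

65.9%

By spousal attribution (R1), Tobias Nakamura is treated as also owning Dana Moreau's interest in Summit Logistics SA, giving 64% + 9% = 73%.
By spousal attribution (R1), Tobias Nakamura is treated as also owning Dana Moreau's interest in Granite Holdings Ltd, giving 39% + 33% = 72%.
By spousal attribution (R1), Tobias Nakamura is treated as also owning Dana Moreau's interest in Clearview Capital LLC, giving 70% + 13% = 83%.
Chain via Summit Logistics SA (R3): 73% × 17% = 12.41% of Crosswind Realty LP.
Chain via Granite Holdings Ltd (R3): 72% × 57% = 41.04% of Crosswind Realty LP.
Chain via Clearview Capital LLC (R3): 83% × 15% = 12.45% of Crosswind Realty LP.
Aggregating (R2): 12.41% + 41.04% + 12.45% = 65.9%.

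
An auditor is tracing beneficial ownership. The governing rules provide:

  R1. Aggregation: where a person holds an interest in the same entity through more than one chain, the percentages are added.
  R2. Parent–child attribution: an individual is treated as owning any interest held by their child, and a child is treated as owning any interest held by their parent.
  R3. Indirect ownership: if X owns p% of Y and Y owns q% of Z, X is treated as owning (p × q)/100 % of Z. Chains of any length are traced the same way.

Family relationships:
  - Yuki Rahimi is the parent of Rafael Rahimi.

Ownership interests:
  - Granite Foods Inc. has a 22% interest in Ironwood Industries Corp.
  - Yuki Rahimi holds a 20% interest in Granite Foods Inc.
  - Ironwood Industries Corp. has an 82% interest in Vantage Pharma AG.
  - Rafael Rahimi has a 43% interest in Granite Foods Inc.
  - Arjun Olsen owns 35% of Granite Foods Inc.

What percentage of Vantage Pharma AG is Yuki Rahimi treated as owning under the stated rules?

By parent–child attribution (R2), Yuki Rahimi is treated as also owning Rafael Rahimi's interest in Granite Foods Inc, giving 20% + 43% = 63%.
Chain via Granite Foods Inc. → Ironwood Industries Corp. (R3): 63% × 22% × 82% = 11.3652% of Vantage Pharma AG.

11.3652%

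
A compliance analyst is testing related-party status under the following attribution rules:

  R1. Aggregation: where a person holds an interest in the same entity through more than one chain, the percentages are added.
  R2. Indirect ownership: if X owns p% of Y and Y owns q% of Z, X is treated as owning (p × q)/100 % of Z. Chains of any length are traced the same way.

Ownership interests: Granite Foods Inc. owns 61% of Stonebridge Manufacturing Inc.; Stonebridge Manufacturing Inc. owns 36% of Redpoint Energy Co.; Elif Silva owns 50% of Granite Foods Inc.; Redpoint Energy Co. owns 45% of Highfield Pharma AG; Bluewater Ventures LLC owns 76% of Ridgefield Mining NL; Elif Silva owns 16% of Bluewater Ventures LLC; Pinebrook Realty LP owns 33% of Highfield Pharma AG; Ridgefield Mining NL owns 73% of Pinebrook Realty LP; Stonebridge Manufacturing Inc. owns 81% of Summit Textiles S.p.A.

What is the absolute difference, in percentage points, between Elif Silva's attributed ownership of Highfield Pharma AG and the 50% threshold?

42.129656

Chain via Bluewater Ventures LLC → Ridgefield Mining NL → Pinebrook Realty LP (R2): 16% × 76% × 73% × 33% = 2.929344% of Highfield Pharma AG.
Chain via Granite Foods Inc. → Stonebridge Manufacturing Inc. → Redpoint Energy Co. (R2): 50% × 61% × 36% × 45% = 4.941% of Highfield Pharma AG.
Aggregating (R1): 2.929344% + 4.941% = 7.870344%.
7.870344% falls short of the 50% threshold by 42.129656 percentage points.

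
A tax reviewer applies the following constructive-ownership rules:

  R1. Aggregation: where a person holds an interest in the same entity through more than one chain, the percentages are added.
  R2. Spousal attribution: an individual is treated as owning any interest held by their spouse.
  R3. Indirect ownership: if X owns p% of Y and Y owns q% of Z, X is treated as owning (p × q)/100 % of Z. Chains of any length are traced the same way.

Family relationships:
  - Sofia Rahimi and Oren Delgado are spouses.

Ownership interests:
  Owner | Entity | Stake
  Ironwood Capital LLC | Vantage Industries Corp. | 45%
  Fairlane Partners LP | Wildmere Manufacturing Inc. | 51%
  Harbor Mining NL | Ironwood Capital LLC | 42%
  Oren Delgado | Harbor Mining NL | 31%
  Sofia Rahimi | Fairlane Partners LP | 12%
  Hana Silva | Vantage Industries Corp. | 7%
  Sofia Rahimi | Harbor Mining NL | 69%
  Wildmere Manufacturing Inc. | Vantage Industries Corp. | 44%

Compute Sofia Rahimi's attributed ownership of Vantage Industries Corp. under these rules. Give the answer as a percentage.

21.5928%

By spousal attribution (R2), Sofia Rahimi is treated as also owning Oren Delgado's interest in Harbor Mining NL, giving 69% + 31% = 100%.
Chain via Harbor Mining NL → Ironwood Capital LLC (R3): 100% × 42% × 45% = 18.9% of Vantage Industries Corp.
Chain via Fairlane Partners LP → Wildmere Manufacturing Inc. (R3): 12% × 51% × 44% = 2.6928% of Vantage Industries Corp.
Aggregating (R1): 18.9% + 2.6928% = 21.5928%.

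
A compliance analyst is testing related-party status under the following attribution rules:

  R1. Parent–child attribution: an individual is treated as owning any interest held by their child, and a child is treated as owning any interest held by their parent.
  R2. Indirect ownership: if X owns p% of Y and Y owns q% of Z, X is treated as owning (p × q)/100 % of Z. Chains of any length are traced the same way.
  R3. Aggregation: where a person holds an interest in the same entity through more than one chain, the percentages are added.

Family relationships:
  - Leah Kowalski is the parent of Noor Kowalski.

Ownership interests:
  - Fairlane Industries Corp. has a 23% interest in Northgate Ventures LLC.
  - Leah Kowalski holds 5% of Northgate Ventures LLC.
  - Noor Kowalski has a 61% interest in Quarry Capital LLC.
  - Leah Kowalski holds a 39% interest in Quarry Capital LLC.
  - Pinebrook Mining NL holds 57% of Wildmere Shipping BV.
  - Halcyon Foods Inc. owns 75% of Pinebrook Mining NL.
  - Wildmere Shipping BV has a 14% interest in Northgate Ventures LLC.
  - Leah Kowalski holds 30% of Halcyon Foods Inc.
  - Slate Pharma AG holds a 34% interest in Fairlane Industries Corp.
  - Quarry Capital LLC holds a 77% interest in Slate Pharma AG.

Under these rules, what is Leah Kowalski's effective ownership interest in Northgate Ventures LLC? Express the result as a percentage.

By parent–child attribution (R1), Leah Kowalski is treated as also owning Noor Kowalski's interest in Quarry Capital LLC, giving 39% + 61% = 100%.
Chain via Quarry Capital LLC → Slate Pharma AG → Fairlane Industries Corp. (R2): 100% × 77% × 34% × 23% = 6.0214% of Northgate Ventures LLC.
Chain via Halcyon Foods Inc. → Pinebrook Mining NL → Wildmere Shipping BV (R2): 30% × 75% × 57% × 14% = 1.7955% of Northgate Ventures LLC.
Direct interest in Northgate Ventures LLC: 5%.
Aggregating (R3): 6.0214% + 1.7955% + 5% = 12.8169%.

12.8169%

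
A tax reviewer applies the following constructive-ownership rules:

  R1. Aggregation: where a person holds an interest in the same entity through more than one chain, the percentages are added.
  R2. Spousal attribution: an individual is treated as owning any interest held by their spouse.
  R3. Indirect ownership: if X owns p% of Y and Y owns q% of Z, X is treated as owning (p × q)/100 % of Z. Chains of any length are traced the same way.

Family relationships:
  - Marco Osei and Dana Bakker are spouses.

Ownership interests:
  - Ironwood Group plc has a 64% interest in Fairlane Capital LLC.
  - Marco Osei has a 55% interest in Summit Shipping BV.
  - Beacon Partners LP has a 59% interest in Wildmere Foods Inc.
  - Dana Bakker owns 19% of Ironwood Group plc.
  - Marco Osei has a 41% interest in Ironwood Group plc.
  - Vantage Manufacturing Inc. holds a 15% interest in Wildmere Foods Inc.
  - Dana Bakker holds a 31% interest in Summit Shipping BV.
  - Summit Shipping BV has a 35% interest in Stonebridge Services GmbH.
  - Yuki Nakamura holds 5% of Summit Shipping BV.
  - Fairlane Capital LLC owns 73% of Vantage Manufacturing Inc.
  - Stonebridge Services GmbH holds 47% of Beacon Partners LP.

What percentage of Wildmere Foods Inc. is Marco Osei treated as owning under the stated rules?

12.55153%

By spousal attribution (R2), Marco Osei is treated as also owning Dana Bakker's interest in Summit Shipping BV, giving 55% + 31% = 86%.
By spousal attribution (R2), Marco Osei is treated as also owning Dana Bakker's interest in Ironwood Group plc, giving 41% + 19% = 60%.
Chain via Summit Shipping BV → Stonebridge Services GmbH → Beacon Partners LP (R3): 86% × 35% × 47% × 59% = 8.34673% of Wildmere Foods Inc.
Chain via Ironwood Group plc → Fairlane Capital LLC → Vantage Manufacturing Inc. (R3): 60% × 64% × 73% × 15% = 4.2048% of Wildmere Foods Inc.
Aggregating (R1): 8.34673% + 4.2048% = 12.55153%.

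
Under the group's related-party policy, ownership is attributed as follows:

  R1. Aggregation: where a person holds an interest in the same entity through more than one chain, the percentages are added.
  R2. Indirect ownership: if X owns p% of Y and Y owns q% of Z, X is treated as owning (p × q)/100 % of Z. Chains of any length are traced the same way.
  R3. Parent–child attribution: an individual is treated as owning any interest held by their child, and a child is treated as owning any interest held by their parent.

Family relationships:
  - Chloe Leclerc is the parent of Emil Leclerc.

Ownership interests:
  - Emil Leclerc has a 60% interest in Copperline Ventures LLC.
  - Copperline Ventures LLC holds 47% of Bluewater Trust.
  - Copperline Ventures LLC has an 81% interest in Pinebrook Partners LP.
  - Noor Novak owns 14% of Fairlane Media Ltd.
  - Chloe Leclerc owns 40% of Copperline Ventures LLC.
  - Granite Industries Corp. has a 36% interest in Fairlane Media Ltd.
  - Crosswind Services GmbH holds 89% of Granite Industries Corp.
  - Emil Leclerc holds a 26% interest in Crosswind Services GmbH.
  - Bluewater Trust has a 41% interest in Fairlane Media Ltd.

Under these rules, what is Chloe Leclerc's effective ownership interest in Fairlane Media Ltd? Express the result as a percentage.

By parent–child attribution (R3), Chloe Leclerc is treated as also owning Emil Leclerc's interest in Copperline Ventures LLC, giving 40% + 60% = 100%.
By parent–child attribution (R3), Chloe Leclerc is treated as owning Emil Leclerc's 26% interest in Crosswind Services GmbH.
Chain via Copperline Ventures LLC → Bluewater Trust (R2): 100% × 47% × 41% = 19.27% of Fairlane Media Ltd.
Chain via Crosswind Services GmbH → Granite Industries Corp. (R2): 26% × 89% × 36% = 8.3304% of Fairlane Media Ltd.
Aggregating (R1): 19.27% + 8.3304% = 27.6004%.

27.6004%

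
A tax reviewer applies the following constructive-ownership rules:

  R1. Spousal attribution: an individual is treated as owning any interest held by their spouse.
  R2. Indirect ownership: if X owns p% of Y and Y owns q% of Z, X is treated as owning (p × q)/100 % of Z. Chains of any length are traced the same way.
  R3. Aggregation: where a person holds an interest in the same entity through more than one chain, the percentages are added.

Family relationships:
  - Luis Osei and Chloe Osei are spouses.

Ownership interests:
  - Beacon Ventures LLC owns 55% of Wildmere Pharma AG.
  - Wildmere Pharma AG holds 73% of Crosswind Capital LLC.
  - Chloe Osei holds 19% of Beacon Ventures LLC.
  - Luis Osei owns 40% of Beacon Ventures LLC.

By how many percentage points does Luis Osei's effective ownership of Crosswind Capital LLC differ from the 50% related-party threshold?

By spousal attribution (R1), Luis Osei is treated as also owning Chloe Osei's interest in Beacon Ventures LLC, giving 40% + 19% = 59%.
Chain via Beacon Ventures LLC → Wildmere Pharma AG (R2): 59% × 55% × 73% = 23.6885% of Crosswind Capital LLC.
23.6885% falls short of the 50% threshold by 26.3115 percentage points.

26.3115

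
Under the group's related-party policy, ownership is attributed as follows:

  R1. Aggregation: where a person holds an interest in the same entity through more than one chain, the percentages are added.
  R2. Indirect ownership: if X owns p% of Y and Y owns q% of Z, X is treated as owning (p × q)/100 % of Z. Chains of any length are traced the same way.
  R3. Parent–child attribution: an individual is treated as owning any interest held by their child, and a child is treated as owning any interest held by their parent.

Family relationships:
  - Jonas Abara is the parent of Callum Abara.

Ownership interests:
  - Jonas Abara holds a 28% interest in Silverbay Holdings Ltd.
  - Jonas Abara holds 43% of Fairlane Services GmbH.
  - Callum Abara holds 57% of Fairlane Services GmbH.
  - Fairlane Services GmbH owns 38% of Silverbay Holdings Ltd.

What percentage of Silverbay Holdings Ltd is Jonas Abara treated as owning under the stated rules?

By parent–child attribution (R3), Jonas Abara is treated as also owning Callum Abara's interest in Fairlane Services GmbH, giving 43% + 57% = 100%.
Chain via Fairlane Services GmbH (R2): 100% × 38% = 38% of Silverbay Holdings Ltd.
Direct interest in Silverbay Holdings Ltd: 28%.
Aggregating (R1): 38% + 28% = 66%.

66%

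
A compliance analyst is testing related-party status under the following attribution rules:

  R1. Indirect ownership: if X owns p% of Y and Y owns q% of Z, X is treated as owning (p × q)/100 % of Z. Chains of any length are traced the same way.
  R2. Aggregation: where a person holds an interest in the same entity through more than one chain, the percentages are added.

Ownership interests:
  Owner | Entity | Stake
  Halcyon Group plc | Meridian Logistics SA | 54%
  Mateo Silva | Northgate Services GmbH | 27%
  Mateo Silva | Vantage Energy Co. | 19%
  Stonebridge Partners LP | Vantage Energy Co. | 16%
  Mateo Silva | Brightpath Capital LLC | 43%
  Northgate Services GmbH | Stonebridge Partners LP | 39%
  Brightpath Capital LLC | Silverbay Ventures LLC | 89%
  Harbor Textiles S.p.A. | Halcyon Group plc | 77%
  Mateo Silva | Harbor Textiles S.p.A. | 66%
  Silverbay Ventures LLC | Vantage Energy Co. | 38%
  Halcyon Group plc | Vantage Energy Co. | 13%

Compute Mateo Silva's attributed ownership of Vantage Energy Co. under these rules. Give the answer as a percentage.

41.834%

Chain via Northgate Services GmbH → Stonebridge Partners LP (R1): 27% × 39% × 16% = 1.6848% of Vantage Energy Co.
Chain via Brightpath Capital LLC → Silverbay Ventures LLC (R1): 43% × 89% × 38% = 14.5426% of Vantage Energy Co.
Chain via Harbor Textiles S.p.A. → Halcyon Group plc (R1): 66% × 77% × 13% = 6.6066% of Vantage Energy Co.
Direct interest in Vantage Energy Co: 19%.
Aggregating (R2): 1.6848% + 14.5426% + 6.6066% + 19% = 41.834%.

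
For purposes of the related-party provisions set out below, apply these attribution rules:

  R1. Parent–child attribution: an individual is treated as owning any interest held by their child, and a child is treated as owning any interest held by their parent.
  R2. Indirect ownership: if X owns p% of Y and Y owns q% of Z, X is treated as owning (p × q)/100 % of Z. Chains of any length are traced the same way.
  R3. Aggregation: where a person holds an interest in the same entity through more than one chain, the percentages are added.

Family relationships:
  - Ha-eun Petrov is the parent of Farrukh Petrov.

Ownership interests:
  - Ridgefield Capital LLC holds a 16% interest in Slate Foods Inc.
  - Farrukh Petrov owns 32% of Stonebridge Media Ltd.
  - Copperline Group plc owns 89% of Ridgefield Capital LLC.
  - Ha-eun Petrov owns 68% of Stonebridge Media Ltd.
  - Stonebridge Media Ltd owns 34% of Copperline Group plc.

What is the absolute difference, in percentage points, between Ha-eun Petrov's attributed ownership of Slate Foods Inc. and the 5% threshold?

By parent–child attribution (R1), Ha-eun Petrov is treated as also owning Farrukh Petrov's interest in Stonebridge Media Ltd, giving 68% + 32% = 100%.
Chain via Stonebridge Media Ltd → Copperline Group plc → Ridgefield Capital LLC (R2): 100% × 34% × 89% × 16% = 4.8416% of Slate Foods Inc.
4.8416% falls short of the 5% threshold by 0.1584 percentage points.

0.1584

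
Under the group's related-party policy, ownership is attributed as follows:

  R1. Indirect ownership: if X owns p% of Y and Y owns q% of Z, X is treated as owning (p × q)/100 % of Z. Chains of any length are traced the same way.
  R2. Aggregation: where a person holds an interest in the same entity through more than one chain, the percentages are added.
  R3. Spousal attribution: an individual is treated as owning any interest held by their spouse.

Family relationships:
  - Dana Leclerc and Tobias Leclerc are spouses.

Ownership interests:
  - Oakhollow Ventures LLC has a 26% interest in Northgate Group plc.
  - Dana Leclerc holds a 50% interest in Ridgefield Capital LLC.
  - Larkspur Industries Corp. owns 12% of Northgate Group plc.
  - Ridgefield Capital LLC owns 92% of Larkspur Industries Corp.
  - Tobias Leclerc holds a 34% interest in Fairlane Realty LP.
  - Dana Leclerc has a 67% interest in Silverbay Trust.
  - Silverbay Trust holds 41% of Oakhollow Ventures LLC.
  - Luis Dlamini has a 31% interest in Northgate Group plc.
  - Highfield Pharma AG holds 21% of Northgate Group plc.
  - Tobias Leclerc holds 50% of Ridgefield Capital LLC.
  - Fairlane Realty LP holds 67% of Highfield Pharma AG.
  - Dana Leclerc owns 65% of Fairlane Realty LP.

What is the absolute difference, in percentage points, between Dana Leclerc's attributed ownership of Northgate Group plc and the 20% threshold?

By spousal attribution (R3), Dana Leclerc is treated as also owning Tobias Leclerc's interest in Ridgefield Capital LLC, giving 50% + 50% = 100%.
By spousal attribution (R3), Dana Leclerc is treated as also owning Tobias Leclerc's interest in Fairlane Realty LP, giving 65% + 34% = 99%.
Chain via Ridgefield Capital LLC → Larkspur Industries Corp. (R1): 100% × 92% × 12% = 11.04% of Northgate Group plc.
Chain via Fairlane Realty LP → Highfield Pharma AG (R1): 99% × 67% × 21% = 13.9293% of Northgate Group plc.
Chain via Silverbay Trust → Oakhollow Ventures LLC (R1): 67% × 41% × 26% = 7.1422% of Northgate Group plc.
Aggregating (R2): 11.04% + 13.9293% + 7.1422% = 32.1115%.
32.1115% exceeds the 20% threshold by 12.1115 percentage points.

12.1115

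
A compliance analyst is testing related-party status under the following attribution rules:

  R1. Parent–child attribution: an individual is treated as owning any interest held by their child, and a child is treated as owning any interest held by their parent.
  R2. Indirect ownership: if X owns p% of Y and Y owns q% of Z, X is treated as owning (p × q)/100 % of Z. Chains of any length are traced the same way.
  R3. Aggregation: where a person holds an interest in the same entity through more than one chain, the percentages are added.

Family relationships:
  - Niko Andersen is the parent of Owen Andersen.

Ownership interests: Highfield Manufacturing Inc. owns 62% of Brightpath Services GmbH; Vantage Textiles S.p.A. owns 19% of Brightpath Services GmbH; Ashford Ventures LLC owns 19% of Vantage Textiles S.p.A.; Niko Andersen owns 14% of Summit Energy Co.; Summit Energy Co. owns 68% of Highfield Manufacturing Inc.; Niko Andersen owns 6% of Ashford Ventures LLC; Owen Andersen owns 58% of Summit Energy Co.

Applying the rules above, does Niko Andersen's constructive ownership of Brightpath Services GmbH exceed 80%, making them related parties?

No

By parent–child attribution (R1), Niko Andersen is treated as also owning Owen Andersen's interest in Summit Energy Co, giving 14% + 58% = 72%.
Chain via Summit Energy Co. → Highfield Manufacturing Inc. (R2): 72% × 68% × 62% = 30.3552% of Brightpath Services GmbH.
Chain via Ashford Ventures LLC → Vantage Textiles S.p.A. (R2): 6% × 19% × 19% = 0.2166% of Brightpath Services GmbH.
Aggregating (R3): 30.3552% + 0.2166% = 30.5718%.
30.5718% does not exceed the 80% threshold, so Niko is not a related party to Brightpath Services GmbH.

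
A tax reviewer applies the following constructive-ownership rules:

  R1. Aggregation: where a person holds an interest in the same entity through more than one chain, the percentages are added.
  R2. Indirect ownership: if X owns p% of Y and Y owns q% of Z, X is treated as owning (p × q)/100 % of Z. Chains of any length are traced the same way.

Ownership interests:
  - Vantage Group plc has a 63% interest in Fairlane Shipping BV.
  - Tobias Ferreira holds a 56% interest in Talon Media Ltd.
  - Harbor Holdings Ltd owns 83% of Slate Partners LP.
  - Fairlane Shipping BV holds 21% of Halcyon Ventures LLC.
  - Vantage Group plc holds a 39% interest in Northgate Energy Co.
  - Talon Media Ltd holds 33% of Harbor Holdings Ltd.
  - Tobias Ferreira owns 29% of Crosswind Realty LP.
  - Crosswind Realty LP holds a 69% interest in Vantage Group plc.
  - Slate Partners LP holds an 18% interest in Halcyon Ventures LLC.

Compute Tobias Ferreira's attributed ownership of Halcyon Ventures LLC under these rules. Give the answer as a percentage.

5.408235%

Chain via Crosswind Realty LP → Vantage Group plc → Fairlane Shipping BV (R2): 29% × 69% × 63% × 21% = 2.647323% of Halcyon Ventures LLC.
Chain via Talon Media Ltd → Harbor Holdings Ltd → Slate Partners LP (R2): 56% × 33% × 83% × 18% = 2.760912% of Halcyon Ventures LLC.
Aggregating (R1): 2.647323% + 2.760912% = 5.408235%.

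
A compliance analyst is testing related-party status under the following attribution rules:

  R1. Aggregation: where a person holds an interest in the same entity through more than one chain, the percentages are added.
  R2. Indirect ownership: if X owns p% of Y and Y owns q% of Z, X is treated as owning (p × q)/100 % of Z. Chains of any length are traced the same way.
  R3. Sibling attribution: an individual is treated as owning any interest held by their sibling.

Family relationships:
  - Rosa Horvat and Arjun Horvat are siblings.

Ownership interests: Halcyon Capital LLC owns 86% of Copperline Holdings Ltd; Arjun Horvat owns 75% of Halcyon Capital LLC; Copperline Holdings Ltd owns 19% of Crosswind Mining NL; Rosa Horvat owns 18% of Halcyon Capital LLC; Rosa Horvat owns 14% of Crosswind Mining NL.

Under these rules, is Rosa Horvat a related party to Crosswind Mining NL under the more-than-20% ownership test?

Yes

By sibling attribution (R3), Rosa Horvat is treated as also owning Arjun Horvat's interest in Halcyon Capital LLC, giving 18% + 75% = 93%.
Chain via Halcyon Capital LLC → Copperline Holdings Ltd (R2): 93% × 86% × 19% = 15.1962% of Crosswind Mining NL.
Direct interest in Crosswind Mining NL: 14%.
Aggregating (R1): 15.1962% + 14% = 29.1962%.
29.1962% exceeds the 20% threshold, so Rosa is a related party to Crosswind Mining NL.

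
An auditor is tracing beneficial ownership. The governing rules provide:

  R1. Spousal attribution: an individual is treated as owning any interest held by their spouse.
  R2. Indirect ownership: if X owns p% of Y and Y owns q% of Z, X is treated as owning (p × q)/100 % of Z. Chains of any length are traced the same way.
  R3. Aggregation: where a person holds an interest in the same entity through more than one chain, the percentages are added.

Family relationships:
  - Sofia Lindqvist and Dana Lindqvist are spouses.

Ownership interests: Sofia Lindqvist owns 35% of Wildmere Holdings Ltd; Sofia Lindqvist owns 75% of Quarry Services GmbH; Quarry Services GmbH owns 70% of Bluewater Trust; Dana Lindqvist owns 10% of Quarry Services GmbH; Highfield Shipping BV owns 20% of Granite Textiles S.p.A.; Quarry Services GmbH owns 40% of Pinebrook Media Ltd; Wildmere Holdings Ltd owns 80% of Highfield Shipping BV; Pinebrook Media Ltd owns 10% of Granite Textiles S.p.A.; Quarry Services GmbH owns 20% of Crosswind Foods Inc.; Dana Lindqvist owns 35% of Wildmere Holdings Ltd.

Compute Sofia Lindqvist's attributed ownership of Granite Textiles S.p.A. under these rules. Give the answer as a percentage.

By spousal attribution (R1), Sofia Lindqvist is treated as also owning Dana Lindqvist's interest in Quarry Services GmbH, giving 75% + 10% = 85%.
By spousal attribution (R1), Sofia Lindqvist is treated as also owning Dana Lindqvist's interest in Wildmere Holdings Ltd, giving 35% + 35% = 70%.
Chain via Quarry Services GmbH → Pinebrook Media Ltd (R2): 85% × 40% × 10% = 3.4% of Granite Textiles S.p.A.
Chain via Wildmere Holdings Ltd → Highfield Shipping BV (R2): 70% × 80% × 20% = 11.2% of Granite Textiles S.p.A.
Aggregating (R3): 3.4% + 11.2% = 14.6%.

14.6%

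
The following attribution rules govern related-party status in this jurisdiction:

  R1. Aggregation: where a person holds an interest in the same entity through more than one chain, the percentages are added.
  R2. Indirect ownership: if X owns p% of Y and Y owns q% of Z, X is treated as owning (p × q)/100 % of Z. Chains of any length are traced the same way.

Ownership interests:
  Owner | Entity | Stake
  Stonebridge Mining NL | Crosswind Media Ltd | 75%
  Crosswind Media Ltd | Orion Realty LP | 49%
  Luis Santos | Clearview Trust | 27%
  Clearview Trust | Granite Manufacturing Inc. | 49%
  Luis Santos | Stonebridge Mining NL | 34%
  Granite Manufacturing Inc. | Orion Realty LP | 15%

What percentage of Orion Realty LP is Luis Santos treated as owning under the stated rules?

Chain via Clearview Trust → Granite Manufacturing Inc. (R2): 27% × 49% × 15% = 1.9845% of Orion Realty LP.
Chain via Stonebridge Mining NL → Crosswind Media Ltd (R2): 34% × 75% × 49% = 12.495% of Orion Realty LP.
Aggregating (R1): 1.9845% + 12.495% = 14.4795%.

14.4795%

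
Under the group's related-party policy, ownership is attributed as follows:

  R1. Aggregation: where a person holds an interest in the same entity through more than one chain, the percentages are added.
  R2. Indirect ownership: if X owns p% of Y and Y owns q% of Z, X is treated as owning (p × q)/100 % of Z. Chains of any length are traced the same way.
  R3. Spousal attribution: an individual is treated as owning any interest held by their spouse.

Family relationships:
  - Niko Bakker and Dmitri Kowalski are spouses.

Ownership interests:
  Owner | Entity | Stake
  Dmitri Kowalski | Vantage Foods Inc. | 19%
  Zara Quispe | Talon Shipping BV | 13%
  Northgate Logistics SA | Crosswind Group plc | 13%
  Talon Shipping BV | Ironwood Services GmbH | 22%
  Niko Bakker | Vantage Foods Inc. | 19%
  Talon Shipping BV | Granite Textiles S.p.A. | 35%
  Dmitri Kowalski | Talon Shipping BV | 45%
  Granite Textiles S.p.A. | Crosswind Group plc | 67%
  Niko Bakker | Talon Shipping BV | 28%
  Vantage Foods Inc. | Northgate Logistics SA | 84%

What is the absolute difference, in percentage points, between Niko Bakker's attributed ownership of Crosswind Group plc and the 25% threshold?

By spousal attribution (R3), Niko Bakker is treated as also owning Dmitri Kowalski's interest in Talon Shipping BV, giving 28% + 45% = 73%.
By spousal attribution (R3), Niko Bakker is treated as also owning Dmitri Kowalski's interest in Vantage Foods Inc, giving 19% + 19% = 38%.
Chain via Talon Shipping BV → Granite Textiles S.p.A. (R2): 73% × 35% × 67% = 17.1185% of Crosswind Group plc.
Chain via Vantage Foods Inc. → Northgate Logistics SA (R2): 38% × 84% × 13% = 4.1496% of Crosswind Group plc.
Aggregating (R1): 17.1185% + 4.1496% = 21.2681%.
21.2681% falls short of the 25% threshold by 3.7319 percentage points.

3.7319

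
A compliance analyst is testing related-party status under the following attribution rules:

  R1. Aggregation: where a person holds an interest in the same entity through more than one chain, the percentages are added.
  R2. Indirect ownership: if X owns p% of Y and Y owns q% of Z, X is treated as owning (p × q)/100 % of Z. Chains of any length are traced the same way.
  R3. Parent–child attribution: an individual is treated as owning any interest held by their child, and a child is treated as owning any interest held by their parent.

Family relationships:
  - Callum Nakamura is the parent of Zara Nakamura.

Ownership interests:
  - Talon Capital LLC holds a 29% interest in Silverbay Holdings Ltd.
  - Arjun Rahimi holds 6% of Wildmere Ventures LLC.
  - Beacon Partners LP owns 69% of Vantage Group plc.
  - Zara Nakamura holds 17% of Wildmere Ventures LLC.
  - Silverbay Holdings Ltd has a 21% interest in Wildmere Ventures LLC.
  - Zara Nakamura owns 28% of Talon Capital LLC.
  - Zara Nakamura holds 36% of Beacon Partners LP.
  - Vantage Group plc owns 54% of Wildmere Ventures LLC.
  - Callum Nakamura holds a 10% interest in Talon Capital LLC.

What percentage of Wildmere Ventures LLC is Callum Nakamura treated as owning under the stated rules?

By parent–child attribution (R3), Callum Nakamura is treated as also owning Zara Nakamura's interest in Talon Capital LLC, giving 10% + 28% = 38%.
By parent–child attribution (R3), Callum Nakamura is treated as owning Zara Nakamura's 36% interest in Beacon Partners LP.
By parent–child attribution (R3), Callum Nakamura is treated as owning Zara Nakamura's 17% interest in Wildmere Ventures LLC.
Chain via Talon Capital LLC → Silverbay Holdings Ltd (R2): 38% × 29% × 21% = 2.3142% of Wildmere Ventures LLC.
Chain via Beacon Partners LP → Vantage Group plc (R2): 36% × 69% × 54% = 13.4136% of Wildmere Ventures LLC.
Direct interest in Wildmere Ventures LLC: 17%.
Aggregating (R1): 2.3142% + 13.4136% + 17% = 32.7278%.

32.7278%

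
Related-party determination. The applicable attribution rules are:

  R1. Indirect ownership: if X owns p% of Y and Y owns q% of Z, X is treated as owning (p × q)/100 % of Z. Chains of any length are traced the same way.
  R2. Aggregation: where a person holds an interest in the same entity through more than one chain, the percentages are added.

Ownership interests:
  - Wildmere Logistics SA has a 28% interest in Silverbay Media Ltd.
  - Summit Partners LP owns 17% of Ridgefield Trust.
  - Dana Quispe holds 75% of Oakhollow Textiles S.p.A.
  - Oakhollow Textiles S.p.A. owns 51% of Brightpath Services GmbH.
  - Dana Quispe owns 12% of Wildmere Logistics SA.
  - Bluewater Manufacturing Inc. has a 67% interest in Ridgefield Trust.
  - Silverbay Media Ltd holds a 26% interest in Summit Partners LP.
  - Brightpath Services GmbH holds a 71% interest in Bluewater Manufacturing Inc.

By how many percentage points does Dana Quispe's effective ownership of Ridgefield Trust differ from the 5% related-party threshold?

Chain via Oakhollow Textiles S.p.A. → Brightpath Services GmbH → Bluewater Manufacturing Inc. (R1): 75% × 51% × 71% × 67% = 18.195525% of Ridgefield Trust.
Chain via Wildmere Logistics SA → Silverbay Media Ltd → Summit Partners LP (R1): 12% × 28% × 26% × 17% = 0.148512% of Ridgefield Trust.
Aggregating (R2): 18.195525% + 0.148512% = 18.344037%.
18.344037% exceeds the 5% threshold by 13.344037 percentage points.

13.344037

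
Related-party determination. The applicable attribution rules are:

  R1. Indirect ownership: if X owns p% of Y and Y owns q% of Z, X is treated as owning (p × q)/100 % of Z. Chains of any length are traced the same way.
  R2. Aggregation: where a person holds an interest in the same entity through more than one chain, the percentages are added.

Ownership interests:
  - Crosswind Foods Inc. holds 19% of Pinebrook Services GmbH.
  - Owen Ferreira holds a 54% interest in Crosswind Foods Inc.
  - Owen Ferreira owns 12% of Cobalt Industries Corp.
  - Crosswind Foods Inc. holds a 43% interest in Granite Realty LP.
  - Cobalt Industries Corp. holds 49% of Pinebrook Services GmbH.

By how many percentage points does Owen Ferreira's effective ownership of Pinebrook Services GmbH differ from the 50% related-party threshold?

33.86

Chain via Crosswind Foods Inc. (R1): 54% × 19% = 10.26% of Pinebrook Services GmbH.
Chain via Cobalt Industries Corp. (R1): 12% × 49% = 5.88% of Pinebrook Services GmbH.
Aggregating (R2): 10.26% + 5.88% = 16.14%.
16.14% falls short of the 50% threshold by 33.86 percentage points.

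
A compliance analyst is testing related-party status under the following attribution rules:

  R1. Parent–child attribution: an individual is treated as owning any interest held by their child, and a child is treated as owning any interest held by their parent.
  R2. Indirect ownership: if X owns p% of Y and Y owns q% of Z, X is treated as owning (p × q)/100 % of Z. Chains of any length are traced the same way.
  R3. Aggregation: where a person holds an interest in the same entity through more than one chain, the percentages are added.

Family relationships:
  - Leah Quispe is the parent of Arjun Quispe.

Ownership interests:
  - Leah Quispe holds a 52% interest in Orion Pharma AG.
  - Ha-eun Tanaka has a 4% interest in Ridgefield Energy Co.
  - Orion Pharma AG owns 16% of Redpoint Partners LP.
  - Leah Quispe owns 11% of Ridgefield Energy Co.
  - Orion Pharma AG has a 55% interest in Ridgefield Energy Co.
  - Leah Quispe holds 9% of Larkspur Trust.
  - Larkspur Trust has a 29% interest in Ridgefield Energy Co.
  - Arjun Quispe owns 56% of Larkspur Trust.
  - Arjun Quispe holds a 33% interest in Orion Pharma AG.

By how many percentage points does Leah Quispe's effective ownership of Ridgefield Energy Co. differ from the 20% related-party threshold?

By parent–child attribution (R1), Leah Quispe is treated as also owning Arjun Quispe's interest in Orion Pharma AG, giving 52% + 33% = 85%.
By parent–child attribution (R1), Leah Quispe is treated as also owning Arjun Quispe's interest in Larkspur Trust, giving 9% + 56% = 65%.
Chain via Orion Pharma AG (R2): 85% × 55% = 46.75% of Ridgefield Energy Co.
Chain via Larkspur Trust (R2): 65% × 29% = 18.85% of Ridgefield Energy Co.
Direct interest in Ridgefield Energy Co: 11%.
Aggregating (R3): 46.75% + 18.85% + 11% = 76.6%.
76.6% exceeds the 20% threshold by 56.6 percentage points.

56.6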